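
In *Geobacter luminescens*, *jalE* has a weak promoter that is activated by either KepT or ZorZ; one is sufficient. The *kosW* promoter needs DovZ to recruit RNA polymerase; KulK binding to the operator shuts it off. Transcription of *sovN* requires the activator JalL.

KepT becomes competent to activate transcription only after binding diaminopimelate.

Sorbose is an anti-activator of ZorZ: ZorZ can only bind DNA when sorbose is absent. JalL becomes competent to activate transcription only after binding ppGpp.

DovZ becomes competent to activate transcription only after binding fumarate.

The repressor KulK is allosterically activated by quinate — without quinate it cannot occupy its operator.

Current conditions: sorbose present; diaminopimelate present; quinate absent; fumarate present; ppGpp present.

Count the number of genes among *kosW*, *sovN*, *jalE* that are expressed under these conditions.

Fumarate is present, so DovZ is active.
Quinate is absent, so KulK is inactive.
No repressor is bound and DovZ is active, so *kosW* is transcribed.
→ *kosW* is ON.
ppGpp is present, so JalL is active.
No repressor is bound and JalL is active, so *sovN* is transcribed.
→ *sovN* is ON.
Diaminopimelate is present, so KepT is active.
Sorbose is present, so ZorZ is inactive.
Activator KepT is present, so *jalE* is transcribed.
→ *jalE* is ON.
3 of the 3 genes are transcribed.

3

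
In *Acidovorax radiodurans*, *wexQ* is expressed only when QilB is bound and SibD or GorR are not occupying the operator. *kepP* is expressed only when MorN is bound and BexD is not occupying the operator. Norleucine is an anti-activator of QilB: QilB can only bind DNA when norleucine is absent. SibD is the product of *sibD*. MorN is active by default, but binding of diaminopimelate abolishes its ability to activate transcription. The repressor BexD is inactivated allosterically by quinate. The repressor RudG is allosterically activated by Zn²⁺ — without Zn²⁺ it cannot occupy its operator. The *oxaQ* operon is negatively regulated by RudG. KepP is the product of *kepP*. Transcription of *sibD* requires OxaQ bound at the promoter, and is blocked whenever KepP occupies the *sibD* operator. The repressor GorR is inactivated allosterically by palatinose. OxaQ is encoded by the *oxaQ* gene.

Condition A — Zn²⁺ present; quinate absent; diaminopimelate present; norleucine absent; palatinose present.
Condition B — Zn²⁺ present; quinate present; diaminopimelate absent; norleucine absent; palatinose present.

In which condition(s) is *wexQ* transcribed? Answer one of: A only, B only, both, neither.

both

Condition A:
Zn²⁺ is present, so RudG is active.
With repressor RudG bound, *oxaQ* is not transcribed.
So OxaQ is not produced.
Quinate is absent, so BexD is active.
Diaminopimelate is present, so MorN is inactive.
With repressor BexD bound, *kepP* is not transcribed.
So KepP is not produced.
Required activator OxaQ is absent, so *sibD* is not transcribed.
So SibD is not produced.
Norleucine is absent, so QilB is active.
Palatinose is present, so GorR is inactive.
No repressor is bound and QilB is active, so *wexQ* is transcribed.
→ *wexQ* is ON in A.
Condition B:
Zn²⁺ is present, so RudG is active.
With repressor RudG bound, *oxaQ* is not transcribed.
So OxaQ is not produced.
Quinate is present, so BexD is inactive.
Diaminopimelate is absent, so MorN is active.
No repressor is bound and MorN is active, so *kepP* is transcribed.
So KepP is produced and active.
With repressor KepP bound, *sibD* is not transcribed.
So SibD is not produced.
Norleucine is absent, so QilB is active.
Palatinose is present, so GorR is inactive.
No repressor is bound and QilB is active, so *wexQ* is transcribed.
→ *wexQ* is ON in B.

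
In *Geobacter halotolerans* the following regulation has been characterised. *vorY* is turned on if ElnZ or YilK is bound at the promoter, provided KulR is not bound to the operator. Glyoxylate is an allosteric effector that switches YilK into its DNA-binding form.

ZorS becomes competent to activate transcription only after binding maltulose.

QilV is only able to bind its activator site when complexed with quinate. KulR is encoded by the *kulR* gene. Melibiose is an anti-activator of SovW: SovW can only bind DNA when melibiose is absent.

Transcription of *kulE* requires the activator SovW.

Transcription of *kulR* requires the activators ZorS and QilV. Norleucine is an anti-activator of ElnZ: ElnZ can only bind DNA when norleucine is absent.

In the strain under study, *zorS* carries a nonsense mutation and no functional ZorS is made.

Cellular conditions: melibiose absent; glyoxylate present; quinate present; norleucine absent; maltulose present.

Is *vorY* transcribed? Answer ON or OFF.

Norleucine is absent, so ElnZ is active.
ZorS is non-functional in this strain, so it has no effect.
Quinate is present, so QilV is active.
Required activator ZorS is absent, so *kulR* is not transcribed.
So KulR is not produced.
Glyoxylate is present, so YilK is active.
Activator ElnZ is present, so *vorY* is transcribed.

ON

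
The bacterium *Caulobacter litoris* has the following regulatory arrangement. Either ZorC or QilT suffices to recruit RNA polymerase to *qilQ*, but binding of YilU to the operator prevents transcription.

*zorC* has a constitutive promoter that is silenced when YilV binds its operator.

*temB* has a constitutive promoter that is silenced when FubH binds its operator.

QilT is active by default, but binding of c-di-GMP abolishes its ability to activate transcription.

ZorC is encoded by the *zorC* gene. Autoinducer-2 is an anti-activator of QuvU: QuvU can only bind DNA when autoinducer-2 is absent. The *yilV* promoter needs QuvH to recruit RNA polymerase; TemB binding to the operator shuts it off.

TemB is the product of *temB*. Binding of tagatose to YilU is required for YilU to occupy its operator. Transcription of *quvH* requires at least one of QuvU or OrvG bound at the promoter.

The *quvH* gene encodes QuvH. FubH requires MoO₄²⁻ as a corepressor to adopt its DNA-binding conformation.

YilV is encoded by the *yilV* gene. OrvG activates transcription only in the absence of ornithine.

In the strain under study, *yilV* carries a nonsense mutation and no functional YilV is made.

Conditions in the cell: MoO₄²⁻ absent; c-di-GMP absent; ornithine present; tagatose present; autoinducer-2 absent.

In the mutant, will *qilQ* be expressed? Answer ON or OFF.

OFF

YilV is non-functional in this strain, so it has no effect.
With no repressor bound, *zorC* is transcribed.
So ZorC is produced and active.
Tagatose is present, so YilU is active.
c-di-GMP is absent, so QilT is active.
With repressor YilU bound, *qilQ* is not transcribed.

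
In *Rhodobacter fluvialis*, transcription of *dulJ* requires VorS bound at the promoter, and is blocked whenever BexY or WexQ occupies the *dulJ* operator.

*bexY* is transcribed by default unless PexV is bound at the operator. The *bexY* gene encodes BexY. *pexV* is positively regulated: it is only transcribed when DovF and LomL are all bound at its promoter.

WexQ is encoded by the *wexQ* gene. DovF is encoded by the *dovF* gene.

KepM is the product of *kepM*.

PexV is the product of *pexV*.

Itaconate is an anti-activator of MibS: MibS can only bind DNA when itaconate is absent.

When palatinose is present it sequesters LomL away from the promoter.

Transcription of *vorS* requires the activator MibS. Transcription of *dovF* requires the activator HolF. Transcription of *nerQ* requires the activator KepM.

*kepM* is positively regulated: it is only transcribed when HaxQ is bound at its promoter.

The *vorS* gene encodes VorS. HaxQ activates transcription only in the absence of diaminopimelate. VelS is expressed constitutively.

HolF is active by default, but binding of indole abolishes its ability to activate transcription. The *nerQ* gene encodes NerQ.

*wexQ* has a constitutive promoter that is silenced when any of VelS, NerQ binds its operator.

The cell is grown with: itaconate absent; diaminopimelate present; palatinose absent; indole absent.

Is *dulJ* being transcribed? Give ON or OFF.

Indole is absent, so HolF is active.
No repressor is bound and HolF is active, so *dovF* is transcribed.
So DovF is produced and active.
Palatinose is absent, so LomL is active.
No repressor is bound and DovF and LomL are active, so *pexV* is transcribed.
So PexV is produced and active.
With repressor PexV bound, *bexY* is not transcribed.
So BexY is not produced.
VelS is produced constitutively and is active.
Diaminopimelate is present, so HaxQ is inactive.
Required activator HaxQ is absent, so *kepM* is not transcribed.
So KepM is not produced.
Required activator KepM is absent, so *nerQ* is not transcribed.
So NerQ is not produced.
With repressor VelS bound, *wexQ* is not transcribed.
So WexQ is not produced.
Itaconate is absent, so MibS is active.
No repressor is bound and MibS is active, so *vorS* is transcribed.
So VorS is produced and active.
No repressor is bound and VorS is active, so *dulJ* is transcribed.

ON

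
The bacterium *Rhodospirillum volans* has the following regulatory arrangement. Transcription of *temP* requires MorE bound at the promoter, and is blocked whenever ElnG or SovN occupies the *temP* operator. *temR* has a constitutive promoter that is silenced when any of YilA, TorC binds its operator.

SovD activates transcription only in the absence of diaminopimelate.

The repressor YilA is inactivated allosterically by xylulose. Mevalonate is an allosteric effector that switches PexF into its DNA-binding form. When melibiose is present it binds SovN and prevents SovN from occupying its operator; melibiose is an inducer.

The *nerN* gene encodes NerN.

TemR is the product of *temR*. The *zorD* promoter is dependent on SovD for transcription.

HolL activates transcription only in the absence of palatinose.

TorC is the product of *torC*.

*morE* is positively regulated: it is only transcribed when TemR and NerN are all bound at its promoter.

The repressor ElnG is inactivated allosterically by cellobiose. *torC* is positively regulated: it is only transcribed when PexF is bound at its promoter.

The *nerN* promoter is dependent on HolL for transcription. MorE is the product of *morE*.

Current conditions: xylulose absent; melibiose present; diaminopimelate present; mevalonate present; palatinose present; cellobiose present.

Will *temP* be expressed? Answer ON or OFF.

Xylulose is absent, so YilA is active.
Mevalonate is present, so PexF is active.
No repressor is bound and PexF is active, so *torC* is transcribed.
So TorC is produced and active.
With repressor YilA bound, *temR* is not transcribed.
So TemR is not produced.
Palatinose is present, so HolL is inactive.
Required activator HolL is absent, so *nerN* is not transcribed.
So NerN is not produced.
Required activator TemR is absent, so *morE* is not transcribed.
So MorE is not produced.
Cellobiose is present, so ElnG is inactive.
Melibiose is present, so SovN is inactive.
Required activator MorE is absent, so *temP* is not transcribed.

OFF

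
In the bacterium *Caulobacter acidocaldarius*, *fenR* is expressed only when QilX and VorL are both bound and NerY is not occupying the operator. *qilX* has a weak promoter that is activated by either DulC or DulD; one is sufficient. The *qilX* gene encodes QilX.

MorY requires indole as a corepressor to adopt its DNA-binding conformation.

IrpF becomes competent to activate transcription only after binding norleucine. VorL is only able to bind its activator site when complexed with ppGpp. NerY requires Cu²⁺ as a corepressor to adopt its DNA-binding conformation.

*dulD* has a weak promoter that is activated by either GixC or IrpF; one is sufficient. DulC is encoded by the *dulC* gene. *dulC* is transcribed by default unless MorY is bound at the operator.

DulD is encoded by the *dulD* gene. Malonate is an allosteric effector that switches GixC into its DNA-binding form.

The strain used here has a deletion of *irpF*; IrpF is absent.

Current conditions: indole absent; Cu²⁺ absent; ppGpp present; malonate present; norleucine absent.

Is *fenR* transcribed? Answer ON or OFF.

ON

Indole is absent, so MorY is inactive.
With no repressor bound, *dulC* is transcribed.
So DulC is produced and active.
Malonate is present, so GixC is active.
IrpF is non-functional in this strain, so it has no effect.
Activator GixC is present, so *dulD* is transcribed.
So DulD is produced and active.
Activator DulC is present, so *qilX* is transcribed.
So QilX is produced and active.
ppGpp is present, so VorL is active.
Cu²⁺ is absent, so NerY is inactive.
No repressor is bound and QilX and VorL are active, so *fenR* is transcribed.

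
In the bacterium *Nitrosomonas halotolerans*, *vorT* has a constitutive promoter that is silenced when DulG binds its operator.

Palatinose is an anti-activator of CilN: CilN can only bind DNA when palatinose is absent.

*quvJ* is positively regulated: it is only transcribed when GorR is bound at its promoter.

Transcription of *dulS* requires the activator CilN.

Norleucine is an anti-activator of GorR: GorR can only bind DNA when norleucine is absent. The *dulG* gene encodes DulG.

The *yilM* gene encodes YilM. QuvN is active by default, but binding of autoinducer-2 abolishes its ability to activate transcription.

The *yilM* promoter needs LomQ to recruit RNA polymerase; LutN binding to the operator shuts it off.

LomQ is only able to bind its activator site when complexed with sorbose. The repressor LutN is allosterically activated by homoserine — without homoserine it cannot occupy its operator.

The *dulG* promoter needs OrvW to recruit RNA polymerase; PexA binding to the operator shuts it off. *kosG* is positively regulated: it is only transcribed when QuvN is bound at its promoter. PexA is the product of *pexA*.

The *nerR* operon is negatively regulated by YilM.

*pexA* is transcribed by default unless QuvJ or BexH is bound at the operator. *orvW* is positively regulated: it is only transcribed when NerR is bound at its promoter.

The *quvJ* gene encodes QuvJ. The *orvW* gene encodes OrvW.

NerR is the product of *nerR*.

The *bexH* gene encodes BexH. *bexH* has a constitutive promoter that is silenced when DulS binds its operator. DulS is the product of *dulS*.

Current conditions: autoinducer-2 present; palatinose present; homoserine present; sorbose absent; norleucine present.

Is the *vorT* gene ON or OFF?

OFF

Homoserine is present, so LutN is active.
Sorbose is absent, so LomQ is inactive.
With repressor LutN bound, *yilM* is not transcribed.
So YilM is not produced.
With no repressor bound, *nerR* is transcribed.
So NerR is produced and active.
No repressor is bound and NerR is active, so *orvW* is transcribed.
So OrvW is produced and active.
Norleucine is present, so GorR is inactive.
Required activator GorR is absent, so *quvJ* is not transcribed.
So QuvJ is not produced.
Palatinose is present, so CilN is inactive.
Required activator CilN is absent, so *dulS* is not transcribed.
So DulS is not produced.
With no repressor bound, *bexH* is transcribed.
So BexH is produced and active.
With repressor BexH bound, *pexA* is not transcribed.
So PexA is not produced.
No repressor is bound and OrvW is active, so *dulG* is transcribed.
So DulG is produced and active.
With repressor DulG bound, *vorT* is not transcribed.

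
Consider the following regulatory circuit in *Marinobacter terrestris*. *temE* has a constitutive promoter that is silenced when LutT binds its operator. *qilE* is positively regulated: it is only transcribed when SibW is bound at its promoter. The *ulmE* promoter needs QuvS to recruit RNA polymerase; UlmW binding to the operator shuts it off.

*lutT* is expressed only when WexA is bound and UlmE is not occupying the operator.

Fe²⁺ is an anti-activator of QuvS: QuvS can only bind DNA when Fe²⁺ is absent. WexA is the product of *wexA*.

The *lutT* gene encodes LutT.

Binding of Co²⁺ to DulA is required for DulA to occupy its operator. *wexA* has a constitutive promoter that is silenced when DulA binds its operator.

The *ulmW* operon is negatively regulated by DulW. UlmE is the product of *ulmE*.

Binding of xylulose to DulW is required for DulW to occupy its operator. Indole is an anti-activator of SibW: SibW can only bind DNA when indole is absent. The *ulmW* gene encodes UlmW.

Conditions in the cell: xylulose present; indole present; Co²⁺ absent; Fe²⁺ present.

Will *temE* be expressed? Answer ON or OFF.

Xylulose is present, so DulW is active.
With repressor DulW bound, *ulmW* is not transcribed.
So UlmW is not produced.
Fe²⁺ is present, so QuvS is inactive.
Required activator QuvS is absent, so *ulmE* is not transcribed.
So UlmE is not produced.
Co²⁺ is absent, so DulA is inactive.
With no repressor bound, *wexA* is transcribed.
So WexA is produced and active.
No repressor is bound and WexA is active, so *lutT* is transcribed.
So LutT is produced and active.
With repressor LutT bound, *temE* is not transcribed.

OFF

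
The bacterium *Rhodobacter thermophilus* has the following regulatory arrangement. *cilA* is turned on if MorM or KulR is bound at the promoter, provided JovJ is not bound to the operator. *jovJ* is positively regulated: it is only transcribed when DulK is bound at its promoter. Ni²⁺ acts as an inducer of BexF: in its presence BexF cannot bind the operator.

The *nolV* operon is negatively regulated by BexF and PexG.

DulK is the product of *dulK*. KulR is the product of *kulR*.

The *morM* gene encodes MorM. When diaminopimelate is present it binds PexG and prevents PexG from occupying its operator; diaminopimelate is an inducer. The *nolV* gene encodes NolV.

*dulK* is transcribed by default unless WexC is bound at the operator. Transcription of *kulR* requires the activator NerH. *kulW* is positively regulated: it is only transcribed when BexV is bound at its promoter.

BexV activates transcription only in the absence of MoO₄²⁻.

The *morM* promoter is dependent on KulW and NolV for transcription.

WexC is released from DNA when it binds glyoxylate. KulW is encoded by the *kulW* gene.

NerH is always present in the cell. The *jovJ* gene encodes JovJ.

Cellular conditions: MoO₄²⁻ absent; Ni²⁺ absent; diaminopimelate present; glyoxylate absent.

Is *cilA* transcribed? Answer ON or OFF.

ON

MoO₄²⁻ is absent, so BexV is active.
No repressor is bound and BexV is active, so *kulW* is transcribed.
So KulW is produced and active.
Ni²⁺ is absent, so BexF is active.
Diaminopimelate is present, so PexG is inactive.
With repressor BexF bound, *nolV* is not transcribed.
So NolV is not produced.
Required activator NolV is absent, so *morM* is not transcribed.
So MorM is not produced.
NerH is produced constitutively and is active.
No repressor is bound and NerH is active, so *kulR* is transcribed.
So KulR is produced and active.
Glyoxylate is absent, so WexC is active.
With repressor WexC bound, *dulK* is not transcribed.
So DulK is not produced.
Required activator DulK is absent, so *jovJ* is not transcribed.
So JovJ is not produced.
Activator KulR is present, so *cilA* is transcribed.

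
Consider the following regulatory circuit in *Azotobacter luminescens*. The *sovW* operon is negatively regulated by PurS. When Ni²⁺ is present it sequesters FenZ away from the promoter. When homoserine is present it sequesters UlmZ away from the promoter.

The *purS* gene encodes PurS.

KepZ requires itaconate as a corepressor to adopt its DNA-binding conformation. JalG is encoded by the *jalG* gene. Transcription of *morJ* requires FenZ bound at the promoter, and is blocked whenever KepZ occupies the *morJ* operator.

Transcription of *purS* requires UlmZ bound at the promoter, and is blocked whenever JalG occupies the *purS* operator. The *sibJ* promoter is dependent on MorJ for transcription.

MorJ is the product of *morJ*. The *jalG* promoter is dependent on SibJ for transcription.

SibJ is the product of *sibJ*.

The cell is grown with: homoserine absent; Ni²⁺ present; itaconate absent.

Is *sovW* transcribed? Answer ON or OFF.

Itaconate is absent, so KepZ is inactive.
Ni²⁺ is present, so FenZ is inactive.
Required activator FenZ is absent, so *morJ* is not transcribed.
So MorJ is not produced.
Required activator MorJ is absent, so *sibJ* is not transcribed.
So SibJ is not produced.
Required activator SibJ is absent, so *jalG* is not transcribed.
So JalG is not produced.
Homoserine is absent, so UlmZ is active.
No repressor is bound and UlmZ is active, so *purS* is transcribed.
So PurS is produced and active.
With repressor PurS bound, *sovW* is not transcribed.

OFF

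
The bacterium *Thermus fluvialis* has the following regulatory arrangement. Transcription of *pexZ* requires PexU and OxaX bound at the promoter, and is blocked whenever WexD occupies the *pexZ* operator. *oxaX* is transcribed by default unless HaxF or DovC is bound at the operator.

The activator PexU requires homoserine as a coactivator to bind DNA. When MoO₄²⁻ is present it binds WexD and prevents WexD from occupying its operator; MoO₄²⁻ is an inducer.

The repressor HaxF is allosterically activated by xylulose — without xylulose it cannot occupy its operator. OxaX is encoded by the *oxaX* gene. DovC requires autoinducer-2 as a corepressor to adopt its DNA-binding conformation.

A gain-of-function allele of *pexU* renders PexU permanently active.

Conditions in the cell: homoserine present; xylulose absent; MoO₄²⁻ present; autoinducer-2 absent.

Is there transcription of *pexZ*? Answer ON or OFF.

ON

PexU is constitutively active in this strain.
Xylulose is absent, so HaxF is inactive.
Autoinducer-2 is absent, so DovC is inactive.
With no repressor bound, *oxaX* is transcribed.
So OxaX is produced and active.
MoO₄²⁻ is present, so WexD is inactive.
No repressor is bound and PexU and OxaX are active, so *pexZ* is transcribed.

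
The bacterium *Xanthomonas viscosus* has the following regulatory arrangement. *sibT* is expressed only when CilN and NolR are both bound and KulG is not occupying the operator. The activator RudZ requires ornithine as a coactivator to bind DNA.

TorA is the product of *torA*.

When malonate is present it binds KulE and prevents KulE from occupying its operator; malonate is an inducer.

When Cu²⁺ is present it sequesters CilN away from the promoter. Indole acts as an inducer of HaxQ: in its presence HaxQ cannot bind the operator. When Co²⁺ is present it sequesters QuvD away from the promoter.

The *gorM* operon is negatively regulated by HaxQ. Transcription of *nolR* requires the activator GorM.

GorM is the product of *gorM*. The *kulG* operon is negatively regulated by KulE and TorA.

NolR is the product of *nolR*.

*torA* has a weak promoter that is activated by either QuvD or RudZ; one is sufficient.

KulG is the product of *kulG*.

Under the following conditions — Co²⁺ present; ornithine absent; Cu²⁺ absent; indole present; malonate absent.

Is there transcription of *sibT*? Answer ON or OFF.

ON

Cu²⁺ is absent, so CilN is active.
Indole is present, so HaxQ is inactive.
With no repressor bound, *gorM* is transcribed.
So GorM is produced and active.
No repressor is bound and GorM is active, so *nolR* is transcribed.
So NolR is produced and active.
Malonate is absent, so KulE is active.
Co²⁺ is present, so QuvD is inactive.
Ornithine is absent, so RudZ is inactive.
No activator is available at the *torA* promoter, so *torA* is not transcribed.
So TorA is not produced.
With repressor KulE bound, *kulG* is not transcribed.
So KulG is not produced.
No repressor is bound and CilN and NolR are active, so *sibT* is transcribed.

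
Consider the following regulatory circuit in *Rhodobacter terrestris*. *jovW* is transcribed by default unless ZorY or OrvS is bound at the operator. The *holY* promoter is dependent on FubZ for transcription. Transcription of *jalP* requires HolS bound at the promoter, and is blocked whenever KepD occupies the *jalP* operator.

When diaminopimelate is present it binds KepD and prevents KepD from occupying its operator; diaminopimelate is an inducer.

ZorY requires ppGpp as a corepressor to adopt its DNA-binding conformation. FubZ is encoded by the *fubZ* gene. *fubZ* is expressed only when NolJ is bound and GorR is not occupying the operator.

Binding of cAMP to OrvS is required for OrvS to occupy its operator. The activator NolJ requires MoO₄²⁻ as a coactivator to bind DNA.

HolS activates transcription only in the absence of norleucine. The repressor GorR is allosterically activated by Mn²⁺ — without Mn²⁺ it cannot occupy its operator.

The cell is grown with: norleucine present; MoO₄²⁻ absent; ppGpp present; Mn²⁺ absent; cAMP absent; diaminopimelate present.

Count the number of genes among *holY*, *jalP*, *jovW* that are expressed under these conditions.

0

Mn²⁺ is absent, so GorR is inactive.
MoO₄²⁻ is absent, so NolJ is inactive.
Required activator NolJ is absent, so *fubZ* is not transcribed.
So FubZ is not produced.
Required activator FubZ is absent, so *holY* is not transcribed.
→ *holY* is OFF.
Norleucine is present, so HolS is inactive.
Diaminopimelate is present, so KepD is inactive.
Required activator HolS is absent, so *jalP* is not transcribed.
→ *jalP* is OFF.
ppGpp is present, so ZorY is active.
cAMP is absent, so OrvS is inactive.
With repressor ZorY bound, *jovW* is not transcribed.
→ *jovW* is OFF.
0 of the 3 genes are transcribed.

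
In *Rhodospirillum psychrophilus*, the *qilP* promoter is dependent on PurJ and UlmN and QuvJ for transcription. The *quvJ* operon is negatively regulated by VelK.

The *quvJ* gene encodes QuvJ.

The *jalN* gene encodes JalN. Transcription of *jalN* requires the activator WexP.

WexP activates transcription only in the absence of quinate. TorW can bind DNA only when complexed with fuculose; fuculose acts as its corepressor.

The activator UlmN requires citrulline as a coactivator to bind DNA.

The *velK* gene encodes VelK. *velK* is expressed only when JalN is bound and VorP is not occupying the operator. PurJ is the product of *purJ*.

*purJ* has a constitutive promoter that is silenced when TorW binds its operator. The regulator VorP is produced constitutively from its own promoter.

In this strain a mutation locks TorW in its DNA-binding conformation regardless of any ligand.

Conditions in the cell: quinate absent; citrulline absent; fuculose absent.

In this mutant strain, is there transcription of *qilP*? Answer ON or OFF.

OFF

TorW is constitutively active in this strain.
With repressor TorW bound, *purJ* is not transcribed.
So PurJ is not produced.
Citrulline is absent, so UlmN is inactive.
Quinate is absent, so WexP is active.
No repressor is bound and WexP is active, so *jalN* is transcribed.
So JalN is produced and active.
VorP is produced constitutively and is active.
With repressor VorP bound, *velK* is not transcribed.
So VelK is not produced.
With no repressor bound, *quvJ* is transcribed.
So QuvJ is produced and active.
Required activator PurJ is absent, so *qilP* is not transcribed.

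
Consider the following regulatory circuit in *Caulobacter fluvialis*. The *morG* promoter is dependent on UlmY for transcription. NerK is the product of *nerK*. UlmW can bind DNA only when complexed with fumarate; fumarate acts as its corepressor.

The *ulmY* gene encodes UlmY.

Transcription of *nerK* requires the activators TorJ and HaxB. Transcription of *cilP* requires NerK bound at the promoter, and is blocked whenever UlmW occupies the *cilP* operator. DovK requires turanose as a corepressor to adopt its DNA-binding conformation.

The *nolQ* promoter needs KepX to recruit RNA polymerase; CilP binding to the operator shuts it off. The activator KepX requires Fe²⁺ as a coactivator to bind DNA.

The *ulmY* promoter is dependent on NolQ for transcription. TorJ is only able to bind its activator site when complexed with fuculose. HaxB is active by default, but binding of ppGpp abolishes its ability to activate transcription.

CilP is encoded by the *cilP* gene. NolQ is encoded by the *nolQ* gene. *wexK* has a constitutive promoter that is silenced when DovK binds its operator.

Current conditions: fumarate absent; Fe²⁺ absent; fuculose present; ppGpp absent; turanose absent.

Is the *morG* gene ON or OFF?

Fuculose is present, so TorJ is active.
ppGpp is absent, so HaxB is active.
No repressor is bound and TorJ and HaxB are active, so *nerK* is transcribed.
So NerK is produced and active.
Fumarate is absent, so UlmW is inactive.
No repressor is bound and NerK is active, so *cilP* is transcribed.
So CilP is produced and active.
Fe²⁺ is absent, so KepX is inactive.
With repressor CilP bound, *nolQ* is not transcribed.
So NolQ is not produced.
Required activator NolQ is absent, so *ulmY* is not transcribed.
So UlmY is not produced.
Required activator UlmY is absent, so *morG* is not transcribed.

OFF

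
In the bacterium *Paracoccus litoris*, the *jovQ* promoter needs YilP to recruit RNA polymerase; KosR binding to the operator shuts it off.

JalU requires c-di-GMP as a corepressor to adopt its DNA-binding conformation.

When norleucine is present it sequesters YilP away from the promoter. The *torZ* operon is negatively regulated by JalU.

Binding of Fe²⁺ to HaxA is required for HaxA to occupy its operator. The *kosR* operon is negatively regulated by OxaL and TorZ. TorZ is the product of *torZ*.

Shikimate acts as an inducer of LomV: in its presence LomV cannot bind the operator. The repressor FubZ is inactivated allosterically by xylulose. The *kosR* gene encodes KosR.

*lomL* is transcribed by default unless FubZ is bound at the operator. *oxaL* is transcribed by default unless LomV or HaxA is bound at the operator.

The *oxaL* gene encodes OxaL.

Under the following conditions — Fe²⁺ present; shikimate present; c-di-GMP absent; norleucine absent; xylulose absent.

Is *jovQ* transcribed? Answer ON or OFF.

ON

Shikimate is present, so LomV is inactive.
Fe²⁺ is present, so HaxA is active.
With repressor HaxA bound, *oxaL* is not transcribed.
So OxaL is not produced.
c-di-GMP is absent, so JalU is inactive.
With no repressor bound, *torZ* is transcribed.
So TorZ is produced and active.
With repressor TorZ bound, *kosR* is not transcribed.
So KosR is not produced.
Norleucine is absent, so YilP is active.
No repressor is bound and YilP is active, so *jovQ* is transcribed.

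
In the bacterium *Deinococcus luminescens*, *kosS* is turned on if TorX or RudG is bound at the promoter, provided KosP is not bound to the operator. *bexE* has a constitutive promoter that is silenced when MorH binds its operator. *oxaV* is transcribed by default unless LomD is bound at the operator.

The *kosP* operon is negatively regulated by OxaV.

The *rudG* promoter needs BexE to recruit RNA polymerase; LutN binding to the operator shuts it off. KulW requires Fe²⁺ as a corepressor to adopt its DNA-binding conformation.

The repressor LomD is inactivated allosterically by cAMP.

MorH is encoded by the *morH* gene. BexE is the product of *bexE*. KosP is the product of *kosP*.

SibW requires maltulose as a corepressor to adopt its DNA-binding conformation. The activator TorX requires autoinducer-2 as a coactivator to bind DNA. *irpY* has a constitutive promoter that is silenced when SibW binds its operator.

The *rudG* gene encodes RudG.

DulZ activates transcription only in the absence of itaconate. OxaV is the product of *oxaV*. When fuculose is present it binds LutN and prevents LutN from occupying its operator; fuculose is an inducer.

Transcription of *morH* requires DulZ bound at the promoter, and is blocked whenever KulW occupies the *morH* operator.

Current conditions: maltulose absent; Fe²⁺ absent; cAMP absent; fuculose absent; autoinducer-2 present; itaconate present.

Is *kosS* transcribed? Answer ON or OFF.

OFF

Autoinducer-2 is present, so TorX is active.
Itaconate is present, so DulZ is inactive.
Fe²⁺ is absent, so KulW is inactive.
Required activator DulZ is absent, so *morH* is not transcribed.
So MorH is not produced.
With no repressor bound, *bexE* is transcribed.
So BexE is produced and active.
Fuculose is absent, so LutN is active.
With repressor LutN bound, *rudG* is not transcribed.
So RudG is not produced.
cAMP is absent, so LomD is active.
With repressor LomD bound, *oxaV* is not transcribed.
So OxaV is not produced.
With no repressor bound, *kosP* is transcribed.
So KosP is produced and active.
With repressor KosP bound, *kosS* is not transcribed.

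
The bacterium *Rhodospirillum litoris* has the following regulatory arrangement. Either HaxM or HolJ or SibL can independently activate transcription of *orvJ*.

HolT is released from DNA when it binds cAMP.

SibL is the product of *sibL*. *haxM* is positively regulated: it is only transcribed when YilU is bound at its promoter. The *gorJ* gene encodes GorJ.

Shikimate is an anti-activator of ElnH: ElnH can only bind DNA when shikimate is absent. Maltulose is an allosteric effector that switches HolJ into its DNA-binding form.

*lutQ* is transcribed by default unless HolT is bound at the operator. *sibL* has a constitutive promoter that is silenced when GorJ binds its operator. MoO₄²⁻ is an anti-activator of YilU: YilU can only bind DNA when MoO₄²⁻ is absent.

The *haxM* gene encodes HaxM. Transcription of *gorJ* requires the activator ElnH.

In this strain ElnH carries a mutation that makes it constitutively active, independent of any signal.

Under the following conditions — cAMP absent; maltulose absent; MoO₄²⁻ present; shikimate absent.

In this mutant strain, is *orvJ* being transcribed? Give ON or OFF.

MoO₄²⁻ is present, so YilU is inactive.
Required activator YilU is absent, so *haxM* is not transcribed.
So HaxM is not produced.
Maltulose is absent, so HolJ is inactive.
ElnH is constitutively active in this strain.
No repressor is bound and ElnH is active, so *gorJ* is transcribed.
So GorJ is produced and active.
With repressor GorJ bound, *sibL* is not transcribed.
So SibL is not produced.
No activator is available at the *orvJ* promoter, so *orvJ* is not transcribed.

OFF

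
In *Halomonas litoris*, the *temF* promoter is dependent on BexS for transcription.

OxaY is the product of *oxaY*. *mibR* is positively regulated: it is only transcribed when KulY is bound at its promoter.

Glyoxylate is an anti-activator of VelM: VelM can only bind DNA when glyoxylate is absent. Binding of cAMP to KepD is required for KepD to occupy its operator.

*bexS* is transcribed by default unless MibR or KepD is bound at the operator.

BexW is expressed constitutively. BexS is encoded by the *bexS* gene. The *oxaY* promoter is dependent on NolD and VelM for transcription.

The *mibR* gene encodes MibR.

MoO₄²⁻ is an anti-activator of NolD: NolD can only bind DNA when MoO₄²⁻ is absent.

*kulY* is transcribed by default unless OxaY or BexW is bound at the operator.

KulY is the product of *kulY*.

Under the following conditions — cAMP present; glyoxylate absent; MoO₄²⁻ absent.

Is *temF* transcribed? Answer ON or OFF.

MoO₄²⁻ is absent, so NolD is active.
Glyoxylate is absent, so VelM is active.
No repressor is bound and NolD and VelM are active, so *oxaY* is transcribed.
So OxaY is produced and active.
BexW is produced constitutively and is active.
With repressor OxaY bound, *kulY* is not transcribed.
So KulY is not produced.
Required activator KulY is absent, so *mibR* is not transcribed.
So MibR is not produced.
cAMP is present, so KepD is active.
With repressor KepD bound, *bexS* is not transcribed.
So BexS is not produced.
Required activator BexS is absent, so *temF* is not transcribed.

OFF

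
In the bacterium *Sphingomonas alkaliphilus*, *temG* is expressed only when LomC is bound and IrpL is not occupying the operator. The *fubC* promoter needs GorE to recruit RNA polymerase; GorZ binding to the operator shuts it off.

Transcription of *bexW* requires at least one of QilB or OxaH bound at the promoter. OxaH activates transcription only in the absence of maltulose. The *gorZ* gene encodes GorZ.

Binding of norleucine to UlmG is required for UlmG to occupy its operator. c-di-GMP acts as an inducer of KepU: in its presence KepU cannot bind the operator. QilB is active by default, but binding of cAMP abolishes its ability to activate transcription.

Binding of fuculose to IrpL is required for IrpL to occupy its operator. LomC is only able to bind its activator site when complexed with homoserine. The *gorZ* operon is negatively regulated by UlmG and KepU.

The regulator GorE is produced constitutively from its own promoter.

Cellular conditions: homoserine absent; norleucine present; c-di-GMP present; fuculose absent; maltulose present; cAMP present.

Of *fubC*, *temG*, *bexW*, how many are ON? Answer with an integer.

1

GorE is produced constitutively and is active.
Norleucine is present, so UlmG is active.
c-di-GMP is present, so KepU is inactive.
With repressor UlmG bound, *gorZ* is not transcribed.
So GorZ is not produced.
No repressor is bound and GorE is active, so *fubC* is transcribed.
→ *fubC* is ON.
Fuculose is absent, so IrpL is inactive.
Homoserine is absent, so LomC is inactive.
Required activator LomC is absent, so *temG* is not transcribed.
→ *temG* is OFF.
cAMP is present, so QilB is inactive.
Maltulose is present, so OxaH is inactive.
No activator is available at the *bexW* promoter, so *bexW* is not transcribed.
→ *bexW* is OFF.
1 of the 3 genes is transcribed.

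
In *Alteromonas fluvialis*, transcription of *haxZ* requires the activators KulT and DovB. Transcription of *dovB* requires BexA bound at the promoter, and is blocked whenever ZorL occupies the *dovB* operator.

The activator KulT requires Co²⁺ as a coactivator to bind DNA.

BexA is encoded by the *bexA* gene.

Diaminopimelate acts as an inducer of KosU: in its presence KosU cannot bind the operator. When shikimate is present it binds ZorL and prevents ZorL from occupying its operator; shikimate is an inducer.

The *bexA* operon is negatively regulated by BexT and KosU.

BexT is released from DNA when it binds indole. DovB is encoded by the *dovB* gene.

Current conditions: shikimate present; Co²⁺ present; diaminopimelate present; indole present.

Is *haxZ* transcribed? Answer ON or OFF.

Co²⁺ is present, so KulT is active.
Shikimate is present, so ZorL is inactive.
Indole is present, so BexT is inactive.
Diaminopimelate is present, so KosU is inactive.
With no repressor bound, *bexA* is transcribed.
So BexA is produced and active.
No repressor is bound and BexA is active, so *dovB* is transcribed.
So DovB is produced and active.
No repressor is bound and KulT and DovB are active, so *haxZ* is transcribed.

ON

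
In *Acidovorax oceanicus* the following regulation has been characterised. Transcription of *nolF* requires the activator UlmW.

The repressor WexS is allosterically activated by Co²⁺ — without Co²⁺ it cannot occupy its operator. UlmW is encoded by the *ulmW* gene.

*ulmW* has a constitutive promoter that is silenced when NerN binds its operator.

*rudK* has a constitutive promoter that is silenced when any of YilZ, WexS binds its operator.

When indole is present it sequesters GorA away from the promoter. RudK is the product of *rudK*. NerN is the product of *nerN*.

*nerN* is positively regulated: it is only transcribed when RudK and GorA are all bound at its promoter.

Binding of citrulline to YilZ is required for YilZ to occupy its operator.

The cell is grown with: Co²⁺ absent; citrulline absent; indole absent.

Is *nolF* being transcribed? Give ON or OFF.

OFF

Citrulline is absent, so YilZ is inactive.
Co²⁺ is absent, so WexS is inactive.
With no repressor bound, *rudK* is transcribed.
So RudK is produced and active.
Indole is absent, so GorA is active.
No repressor is bound and RudK and GorA are active, so *nerN* is transcribed.
So NerN is produced and active.
With repressor NerN bound, *ulmW* is not transcribed.
So UlmW is not produced.
Required activator UlmW is absent, so *nolF* is not transcribed.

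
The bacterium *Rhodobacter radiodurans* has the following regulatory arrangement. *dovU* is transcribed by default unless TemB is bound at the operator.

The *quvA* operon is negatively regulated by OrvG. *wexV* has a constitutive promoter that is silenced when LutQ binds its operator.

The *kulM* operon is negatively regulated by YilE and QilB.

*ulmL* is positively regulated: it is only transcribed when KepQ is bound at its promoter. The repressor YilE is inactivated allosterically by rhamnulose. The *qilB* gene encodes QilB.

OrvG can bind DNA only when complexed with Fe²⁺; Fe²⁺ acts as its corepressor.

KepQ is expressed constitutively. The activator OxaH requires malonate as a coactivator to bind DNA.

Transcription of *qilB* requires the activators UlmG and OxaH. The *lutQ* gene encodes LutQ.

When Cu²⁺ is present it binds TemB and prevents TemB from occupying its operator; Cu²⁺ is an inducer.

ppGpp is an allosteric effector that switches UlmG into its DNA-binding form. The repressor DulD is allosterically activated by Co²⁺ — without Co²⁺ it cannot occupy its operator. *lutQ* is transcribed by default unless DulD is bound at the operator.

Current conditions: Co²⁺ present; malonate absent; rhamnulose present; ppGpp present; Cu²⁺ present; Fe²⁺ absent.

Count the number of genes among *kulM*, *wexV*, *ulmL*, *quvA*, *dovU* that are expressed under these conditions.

5

Rhamnulose is present, so YilE is inactive.
ppGpp is present, so UlmG is active.
Malonate is absent, so OxaH is inactive.
Required activator OxaH is absent, so *qilB* is not transcribed.
So QilB is not produced.
With no repressor bound, *kulM* is transcribed.
→ *kulM* is ON.
Co²⁺ is present, so DulD is active.
With repressor DulD bound, *lutQ* is not transcribed.
So LutQ is not produced.
With no repressor bound, *wexV* is transcribed.
→ *wexV* is ON.
KepQ is produced constitutively and is active.
No repressor is bound and KepQ is active, so *ulmL* is transcribed.
→ *ulmL* is ON.
Fe²⁺ is absent, so OrvG is inactive.
With no repressor bound, *quvA* is transcribed.
→ *quvA* is ON.
Cu²⁺ is present, so TemB is inactive.
With no repressor bound, *dovU* is transcribed.
→ *dovU* is ON.
5 of the 5 genes are transcribed.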